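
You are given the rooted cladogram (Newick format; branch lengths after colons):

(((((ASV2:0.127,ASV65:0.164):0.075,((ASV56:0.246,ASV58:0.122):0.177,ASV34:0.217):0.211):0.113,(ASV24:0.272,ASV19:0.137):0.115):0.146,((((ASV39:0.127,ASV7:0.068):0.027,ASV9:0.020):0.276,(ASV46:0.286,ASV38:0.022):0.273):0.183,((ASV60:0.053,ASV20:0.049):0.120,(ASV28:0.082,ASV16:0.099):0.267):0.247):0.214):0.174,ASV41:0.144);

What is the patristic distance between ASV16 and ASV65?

1.325

The path runs ASV16 → … → MRCA → … → ASV65; the MRCA is the node subtending ((((ASV2,ASV65),((ASV56,ASV58),ASV34)),(ASV24,ASV19)),((((ASV39,ASV7),ASV9),(ASV46,ASV38)),((ASV60,ASV20),(ASV28,ASV16)))).
Branch lengths along that path: 0.099 + 0.267 + 0.247 + 0.214 + 0.146 + 0.113 + 0.075 + 0.164 = 1.325.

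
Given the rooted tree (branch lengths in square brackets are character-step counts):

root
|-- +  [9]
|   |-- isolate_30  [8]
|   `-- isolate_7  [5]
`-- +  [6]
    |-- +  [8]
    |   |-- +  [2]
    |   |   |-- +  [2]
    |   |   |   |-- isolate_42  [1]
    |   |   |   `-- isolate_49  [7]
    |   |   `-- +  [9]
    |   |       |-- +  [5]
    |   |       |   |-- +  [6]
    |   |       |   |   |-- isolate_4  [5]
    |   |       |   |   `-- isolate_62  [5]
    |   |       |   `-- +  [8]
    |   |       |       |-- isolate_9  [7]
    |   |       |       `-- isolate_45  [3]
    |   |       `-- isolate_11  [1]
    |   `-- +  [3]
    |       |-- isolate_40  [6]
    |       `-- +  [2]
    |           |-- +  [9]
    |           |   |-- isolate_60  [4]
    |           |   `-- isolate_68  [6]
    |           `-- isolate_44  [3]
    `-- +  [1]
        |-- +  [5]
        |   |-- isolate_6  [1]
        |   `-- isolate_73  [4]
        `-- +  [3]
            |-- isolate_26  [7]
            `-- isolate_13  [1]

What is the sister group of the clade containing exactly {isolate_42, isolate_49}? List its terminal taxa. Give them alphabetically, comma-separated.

isolate_11, isolate_4, isolate_45, isolate_62, isolate_9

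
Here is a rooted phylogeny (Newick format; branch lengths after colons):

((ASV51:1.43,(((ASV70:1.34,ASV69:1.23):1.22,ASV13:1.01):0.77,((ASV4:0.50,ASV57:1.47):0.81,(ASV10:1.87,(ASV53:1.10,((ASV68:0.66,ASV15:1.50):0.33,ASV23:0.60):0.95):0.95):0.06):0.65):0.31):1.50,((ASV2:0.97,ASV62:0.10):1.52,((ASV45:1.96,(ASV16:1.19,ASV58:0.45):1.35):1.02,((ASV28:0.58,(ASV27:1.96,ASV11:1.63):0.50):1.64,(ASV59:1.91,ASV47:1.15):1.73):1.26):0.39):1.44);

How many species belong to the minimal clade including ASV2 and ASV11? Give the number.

10

The MRCA of ASV2 and ASV11 is the node subtending ((ASV2,ASV62),((ASV45,(ASV16,ASV58)),((ASV28,(ASV27,ASV11)),(ASV59,ASV47)))).
That clade contains 10 terminal taxa: ASV11, ASV16, ASV2, ASV27, ASV28, ASV45, ASV47, ASV58, ASV59, ASV62.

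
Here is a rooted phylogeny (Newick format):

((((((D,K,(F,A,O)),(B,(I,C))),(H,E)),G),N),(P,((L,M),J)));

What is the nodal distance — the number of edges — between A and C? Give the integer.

The MRCA of A and C is the node subtending ((D,K,(F,A,O)),(B,(I,C))).
From A up to that node: 3 branches. From C up to the same node: 3 branches. Total: 3 + 3 = 6.

6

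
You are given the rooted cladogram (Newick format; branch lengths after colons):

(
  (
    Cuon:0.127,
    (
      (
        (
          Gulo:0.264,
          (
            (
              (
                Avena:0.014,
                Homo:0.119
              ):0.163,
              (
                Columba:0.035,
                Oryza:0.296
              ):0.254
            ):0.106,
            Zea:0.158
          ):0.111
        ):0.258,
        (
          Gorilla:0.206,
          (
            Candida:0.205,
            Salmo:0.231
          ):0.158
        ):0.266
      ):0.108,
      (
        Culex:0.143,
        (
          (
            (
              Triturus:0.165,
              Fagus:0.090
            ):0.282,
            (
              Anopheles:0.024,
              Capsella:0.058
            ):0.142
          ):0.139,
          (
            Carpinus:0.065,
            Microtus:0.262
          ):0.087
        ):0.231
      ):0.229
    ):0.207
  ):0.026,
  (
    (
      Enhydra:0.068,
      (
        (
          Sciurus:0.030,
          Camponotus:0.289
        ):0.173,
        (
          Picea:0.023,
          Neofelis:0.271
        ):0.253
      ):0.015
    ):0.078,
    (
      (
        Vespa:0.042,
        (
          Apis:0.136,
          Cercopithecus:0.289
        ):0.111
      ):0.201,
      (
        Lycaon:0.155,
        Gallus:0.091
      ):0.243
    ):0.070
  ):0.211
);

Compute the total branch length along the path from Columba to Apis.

The path runs Columba → … → MRCA → … → Apis; the MRCA is the root of the tree.
Branch lengths along that path: 0.035 + 0.254 + 0.106 + 0.111 + 0.258 + 0.108 + 0.207 + 0.026 + 0.211 + 0.070 + 0.201 + 0.111 + 0.136 = 1.834.

1.834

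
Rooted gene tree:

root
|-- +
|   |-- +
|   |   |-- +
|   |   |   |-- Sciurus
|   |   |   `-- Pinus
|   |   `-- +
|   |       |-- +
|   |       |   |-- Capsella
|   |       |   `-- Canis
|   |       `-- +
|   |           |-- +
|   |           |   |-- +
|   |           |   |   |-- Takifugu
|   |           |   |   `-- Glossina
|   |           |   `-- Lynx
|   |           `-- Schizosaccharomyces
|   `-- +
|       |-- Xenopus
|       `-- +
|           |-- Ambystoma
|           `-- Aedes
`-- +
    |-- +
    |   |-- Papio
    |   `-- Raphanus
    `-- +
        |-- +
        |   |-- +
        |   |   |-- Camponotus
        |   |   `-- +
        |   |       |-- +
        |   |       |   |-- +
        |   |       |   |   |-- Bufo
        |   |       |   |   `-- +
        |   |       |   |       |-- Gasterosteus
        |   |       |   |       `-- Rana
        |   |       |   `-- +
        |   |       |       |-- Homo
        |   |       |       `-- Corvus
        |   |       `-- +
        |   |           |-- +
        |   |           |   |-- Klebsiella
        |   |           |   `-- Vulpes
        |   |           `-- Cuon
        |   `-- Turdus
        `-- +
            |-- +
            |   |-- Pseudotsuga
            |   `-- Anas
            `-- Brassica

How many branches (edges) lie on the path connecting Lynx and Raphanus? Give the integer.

9

The MRCA of Lynx and Raphanus is the root of the tree.
From Lynx up to that node: 6 branches. From Raphanus up to the same node: 3 branches. Total: 6 + 3 = 9.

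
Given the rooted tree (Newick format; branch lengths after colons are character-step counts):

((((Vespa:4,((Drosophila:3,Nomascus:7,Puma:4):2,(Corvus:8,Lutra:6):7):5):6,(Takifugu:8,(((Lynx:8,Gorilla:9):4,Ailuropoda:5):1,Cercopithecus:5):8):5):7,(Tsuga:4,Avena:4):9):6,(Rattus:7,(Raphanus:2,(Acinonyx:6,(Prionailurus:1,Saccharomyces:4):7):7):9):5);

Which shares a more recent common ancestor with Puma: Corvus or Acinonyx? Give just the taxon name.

The MRCA of Puma and Corvus subtends ((Drosophila,Nomascus,Puma),(Corvus,Lutra)) (5 taxa).
The MRCA of Puma and Acinonyx is the root, subtending the entire tree (18 taxa).
The first is nested inside the second, so Puma shares a more recent common ancestor with Corvus.

Corvus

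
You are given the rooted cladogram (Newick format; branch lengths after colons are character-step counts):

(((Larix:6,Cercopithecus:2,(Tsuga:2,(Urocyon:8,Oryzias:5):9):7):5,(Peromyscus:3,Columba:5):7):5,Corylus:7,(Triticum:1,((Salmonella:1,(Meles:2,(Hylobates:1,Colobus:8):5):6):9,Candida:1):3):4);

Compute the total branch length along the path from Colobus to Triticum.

32

The path runs Colobus → … → MRCA → … → Triticum; the MRCA is the node subtending (Triticum,((Salmonella,(Meles,(Hylobates,Colobus))),Candida)).
Branch lengths along that path: 8 + 5 + 6 + 9 + 3 + 1 = 32.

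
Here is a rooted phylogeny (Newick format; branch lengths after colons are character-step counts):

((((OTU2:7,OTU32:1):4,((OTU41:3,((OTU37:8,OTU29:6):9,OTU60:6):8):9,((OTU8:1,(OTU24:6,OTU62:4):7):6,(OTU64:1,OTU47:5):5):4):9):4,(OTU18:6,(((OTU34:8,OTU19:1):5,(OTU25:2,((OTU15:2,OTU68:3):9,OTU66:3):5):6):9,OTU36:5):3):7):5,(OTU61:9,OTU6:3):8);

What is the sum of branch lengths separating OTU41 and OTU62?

The path runs OTU41 → … → MRCA → … → OTU62; the MRCA is the node subtending ((OTU41,((OTU37,OTU29),OTU60)),((OTU8,(OTU24,OTU62)),(OTU64,OTU47))).
Branch lengths along that path: 3 + 9 + 4 + 6 + 7 + 4 = 33.

33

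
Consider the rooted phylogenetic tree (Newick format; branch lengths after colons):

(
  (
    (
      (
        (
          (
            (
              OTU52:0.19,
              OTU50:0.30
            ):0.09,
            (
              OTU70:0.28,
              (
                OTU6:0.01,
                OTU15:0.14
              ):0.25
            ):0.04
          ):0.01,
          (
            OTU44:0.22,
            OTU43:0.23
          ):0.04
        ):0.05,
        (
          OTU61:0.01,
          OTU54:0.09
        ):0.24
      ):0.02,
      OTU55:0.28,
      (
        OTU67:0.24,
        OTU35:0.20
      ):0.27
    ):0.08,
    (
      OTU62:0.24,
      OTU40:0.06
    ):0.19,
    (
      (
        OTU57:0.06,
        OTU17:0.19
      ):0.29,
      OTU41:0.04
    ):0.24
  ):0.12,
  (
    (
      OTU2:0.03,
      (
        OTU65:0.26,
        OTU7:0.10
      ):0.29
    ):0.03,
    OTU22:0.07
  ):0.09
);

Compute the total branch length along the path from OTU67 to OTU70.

0.91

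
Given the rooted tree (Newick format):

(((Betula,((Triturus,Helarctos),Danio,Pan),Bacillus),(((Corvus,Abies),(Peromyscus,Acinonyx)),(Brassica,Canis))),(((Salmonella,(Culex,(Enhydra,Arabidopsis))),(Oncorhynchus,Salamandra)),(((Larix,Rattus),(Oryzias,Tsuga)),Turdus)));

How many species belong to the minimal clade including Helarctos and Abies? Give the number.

The MRCA of Helarctos and Abies is the node subtending ((Betula,((Triturus,Helarctos),Danio,Pan),Bacillus),(((Corvus,Abies),(Peromyscus,Acinonyx)),(Brassica,Canis))).
That clade contains 12 terminal taxa: Abies, Acinonyx, Bacillus, Betula, Brassica, Canis, Corvus, Danio, Helarctos, Pan, Peromyscus, Triturus.

12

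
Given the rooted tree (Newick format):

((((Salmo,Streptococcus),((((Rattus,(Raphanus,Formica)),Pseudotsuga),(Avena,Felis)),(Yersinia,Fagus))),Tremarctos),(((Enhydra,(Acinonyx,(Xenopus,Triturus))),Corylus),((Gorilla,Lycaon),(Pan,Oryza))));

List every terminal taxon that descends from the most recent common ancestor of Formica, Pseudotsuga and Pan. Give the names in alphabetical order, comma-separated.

Tracing Formica: it sits inside (Raphanus,Formica).
Tracing Pseudotsuga: it sits inside ((Rattus,(Raphanus,Formica)),Pseudotsuga).
Tracing Pan: it sits inside (Pan,Oryza).
The smallest clade enclosing all 3 is the whole tree (their MRCA is the root), so the answer is all 20 tips in alphabetical order.

Acinonyx, Avena, Corylus, Enhydra, Fagus, Felis, Formica, Gorilla, Lycaon, Oryza, Pan, Pseudotsuga, Raphanus, Rattus, Salmo, Streptococcus, Tremarctos, Triturus, Xenopus, Yersinia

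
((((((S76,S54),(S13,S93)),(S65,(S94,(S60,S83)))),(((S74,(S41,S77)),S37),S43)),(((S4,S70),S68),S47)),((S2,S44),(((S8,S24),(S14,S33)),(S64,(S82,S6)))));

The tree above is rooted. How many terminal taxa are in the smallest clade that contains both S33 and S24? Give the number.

4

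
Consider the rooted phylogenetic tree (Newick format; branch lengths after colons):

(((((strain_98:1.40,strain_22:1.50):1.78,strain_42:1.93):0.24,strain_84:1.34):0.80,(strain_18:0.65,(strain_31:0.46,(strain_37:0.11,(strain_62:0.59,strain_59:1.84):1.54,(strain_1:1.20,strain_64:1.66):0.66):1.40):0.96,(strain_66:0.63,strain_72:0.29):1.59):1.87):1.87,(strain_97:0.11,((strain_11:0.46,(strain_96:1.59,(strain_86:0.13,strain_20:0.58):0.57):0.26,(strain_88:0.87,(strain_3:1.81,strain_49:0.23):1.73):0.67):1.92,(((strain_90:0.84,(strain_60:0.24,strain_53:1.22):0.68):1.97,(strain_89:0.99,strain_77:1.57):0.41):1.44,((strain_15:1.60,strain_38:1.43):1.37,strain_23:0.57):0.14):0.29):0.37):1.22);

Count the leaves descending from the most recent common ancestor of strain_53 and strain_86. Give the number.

The MRCA of strain_53 and strain_86 is the node subtending ((strain_11,(strain_96,(strain_86,strain_20)),(strain_88,(strain_3,strain_49))),(((strain_90,(strain_60,strain_53)),(strain_89,strain_77)),((strain_15,strain_38),strain_23))).
That clade contains 15 terminal taxa: strain_11, strain_15, strain_20, strain_23, strain_3, strain_38, strain_49, strain_53, strain_60, strain_77, strain_86, strain_88, strain_89, strain_90, strain_96.

15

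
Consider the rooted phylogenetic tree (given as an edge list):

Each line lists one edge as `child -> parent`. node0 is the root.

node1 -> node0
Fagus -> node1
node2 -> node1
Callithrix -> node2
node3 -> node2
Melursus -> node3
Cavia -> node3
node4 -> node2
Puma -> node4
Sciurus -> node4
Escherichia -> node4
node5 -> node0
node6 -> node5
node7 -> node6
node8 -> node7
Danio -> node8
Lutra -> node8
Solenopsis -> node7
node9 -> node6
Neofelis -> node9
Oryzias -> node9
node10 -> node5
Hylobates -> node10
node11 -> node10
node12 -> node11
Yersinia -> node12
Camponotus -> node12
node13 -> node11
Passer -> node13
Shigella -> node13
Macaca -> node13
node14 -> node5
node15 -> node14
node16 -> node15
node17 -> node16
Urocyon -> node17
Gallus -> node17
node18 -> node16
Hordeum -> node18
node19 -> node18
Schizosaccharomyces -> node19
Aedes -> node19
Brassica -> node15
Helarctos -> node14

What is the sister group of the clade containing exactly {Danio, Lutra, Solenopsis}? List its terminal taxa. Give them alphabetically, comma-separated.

The clade containing exactly {Danio, Lutra, Solenopsis} attaches to the tree at the node subtending (((Danio,Lutra),Solenopsis),(Neofelis,Oryzias)).
The other lineage descending from that same node — the sister group — is (Neofelis,Oryzias); its 2 tips in alphabetical order are the answer.

Neofelis, Oryzias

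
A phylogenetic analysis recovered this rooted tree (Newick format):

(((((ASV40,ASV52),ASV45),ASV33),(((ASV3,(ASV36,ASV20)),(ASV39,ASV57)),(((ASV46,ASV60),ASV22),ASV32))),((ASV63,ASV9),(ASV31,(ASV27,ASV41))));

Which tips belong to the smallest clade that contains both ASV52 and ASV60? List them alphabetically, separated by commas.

Tracing ASV52: it sits inside (ASV40,ASV52).
Tracing ASV60: it sits inside (ASV46,ASV60).
The smallest clade enclosing both is ((((ASV40,ASV52),ASV45),ASV33),(((ASV3,(ASV36,ASV20)),(ASV39,ASV57)),(((ASV46,ASV60),ASV22),ASV32))); the answer is its 13 terminal taxa in alphabetical order.

ASV20, ASV22, ASV3, ASV32, ASV33, ASV36, ASV39, ASV40, ASV45, ASV46, ASV52, ASV57, ASV60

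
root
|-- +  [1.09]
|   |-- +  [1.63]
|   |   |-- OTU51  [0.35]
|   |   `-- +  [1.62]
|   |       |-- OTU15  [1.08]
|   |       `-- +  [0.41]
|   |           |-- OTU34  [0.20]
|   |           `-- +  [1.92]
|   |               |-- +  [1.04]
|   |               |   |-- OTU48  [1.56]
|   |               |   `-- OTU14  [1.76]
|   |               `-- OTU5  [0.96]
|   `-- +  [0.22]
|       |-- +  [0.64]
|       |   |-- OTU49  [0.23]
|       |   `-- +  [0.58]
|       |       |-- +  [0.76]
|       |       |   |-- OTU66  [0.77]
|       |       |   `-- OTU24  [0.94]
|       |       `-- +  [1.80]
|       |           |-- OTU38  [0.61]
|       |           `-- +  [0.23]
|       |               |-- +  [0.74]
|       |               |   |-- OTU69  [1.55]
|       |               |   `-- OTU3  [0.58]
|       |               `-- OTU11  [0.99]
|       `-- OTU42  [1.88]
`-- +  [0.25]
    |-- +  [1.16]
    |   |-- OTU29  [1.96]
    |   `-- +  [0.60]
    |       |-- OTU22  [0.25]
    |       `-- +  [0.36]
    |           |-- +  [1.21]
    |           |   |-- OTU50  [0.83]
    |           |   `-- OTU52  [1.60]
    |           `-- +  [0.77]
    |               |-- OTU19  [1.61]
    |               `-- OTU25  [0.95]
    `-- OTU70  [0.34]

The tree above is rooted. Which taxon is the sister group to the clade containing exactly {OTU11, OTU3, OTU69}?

The clade containing exactly {OTU11, OTU3, OTU69} attaches to the tree at the node subtending (OTU38,((OTU69,OTU3),OTU11)).
The other lineage descending from that same node — the sister group — is the single tip OTU38.

OTU38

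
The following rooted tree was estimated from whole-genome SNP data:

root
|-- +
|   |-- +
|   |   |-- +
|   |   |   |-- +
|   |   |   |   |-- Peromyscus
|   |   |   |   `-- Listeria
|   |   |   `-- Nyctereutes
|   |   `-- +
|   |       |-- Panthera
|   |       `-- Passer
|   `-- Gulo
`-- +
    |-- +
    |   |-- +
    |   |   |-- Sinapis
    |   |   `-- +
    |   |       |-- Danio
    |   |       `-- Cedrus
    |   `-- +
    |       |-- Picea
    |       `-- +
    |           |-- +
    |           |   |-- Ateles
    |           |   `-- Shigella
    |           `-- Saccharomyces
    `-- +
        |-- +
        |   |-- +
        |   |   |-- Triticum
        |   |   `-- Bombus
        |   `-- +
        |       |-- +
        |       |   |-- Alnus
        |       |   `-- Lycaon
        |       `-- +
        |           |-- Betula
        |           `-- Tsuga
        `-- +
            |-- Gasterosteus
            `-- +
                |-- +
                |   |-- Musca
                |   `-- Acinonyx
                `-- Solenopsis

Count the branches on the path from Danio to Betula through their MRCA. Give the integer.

9

The MRCA of Danio and Betula is the node subtending (((Sinapis,(Danio,Cedrus)),(Picea,((Ateles,Shigella),Saccharomyces))),(((Triticum,Bombus),((Alnus,Lycaon),(Betula,Tsuga))),(Gasterosteus,((Musca,Acinonyx),Solenopsis)))).
From Danio up to that node: 4 branches. From Betula up to the same node: 5 branches. Total: 4 + 5 = 9.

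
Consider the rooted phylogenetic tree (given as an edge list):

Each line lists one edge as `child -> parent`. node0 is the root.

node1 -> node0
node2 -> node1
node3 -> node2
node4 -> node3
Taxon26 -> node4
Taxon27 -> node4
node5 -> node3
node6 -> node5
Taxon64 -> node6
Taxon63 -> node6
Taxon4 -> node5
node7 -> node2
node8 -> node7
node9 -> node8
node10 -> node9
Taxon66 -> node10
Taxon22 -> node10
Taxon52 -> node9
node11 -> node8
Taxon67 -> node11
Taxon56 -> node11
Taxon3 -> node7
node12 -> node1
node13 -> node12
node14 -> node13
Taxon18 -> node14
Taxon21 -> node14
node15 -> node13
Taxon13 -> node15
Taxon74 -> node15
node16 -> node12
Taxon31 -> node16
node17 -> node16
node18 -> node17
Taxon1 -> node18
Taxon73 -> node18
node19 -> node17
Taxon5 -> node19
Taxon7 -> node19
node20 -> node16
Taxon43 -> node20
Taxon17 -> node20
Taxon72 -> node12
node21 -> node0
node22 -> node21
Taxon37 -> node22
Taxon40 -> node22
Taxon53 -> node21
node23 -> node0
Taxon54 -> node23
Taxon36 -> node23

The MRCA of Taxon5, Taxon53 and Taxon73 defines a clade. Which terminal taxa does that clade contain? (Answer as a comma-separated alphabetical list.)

Taxon1, Taxon13, Taxon17, Taxon18, Taxon21, Taxon22, Taxon26, Taxon27, Taxon3, Taxon31, Taxon36, Taxon37, Taxon4, Taxon40, Taxon43, Taxon5, Taxon52, Taxon53, Taxon54, Taxon56, Taxon63, Taxon64, Taxon66, Taxon67, Taxon7, Taxon72, Taxon73, Taxon74

Tracing Taxon5: it sits inside (Taxon5,Taxon7).
Tracing Taxon53: it sits inside ((Taxon37,Taxon40),Taxon53).
Tracing Taxon73: it sits inside (Taxon1,Taxon73).
The smallest clade enclosing all 3 is the whole tree (their MRCA is the root), so the answer is all 28 tips in alphabetical order.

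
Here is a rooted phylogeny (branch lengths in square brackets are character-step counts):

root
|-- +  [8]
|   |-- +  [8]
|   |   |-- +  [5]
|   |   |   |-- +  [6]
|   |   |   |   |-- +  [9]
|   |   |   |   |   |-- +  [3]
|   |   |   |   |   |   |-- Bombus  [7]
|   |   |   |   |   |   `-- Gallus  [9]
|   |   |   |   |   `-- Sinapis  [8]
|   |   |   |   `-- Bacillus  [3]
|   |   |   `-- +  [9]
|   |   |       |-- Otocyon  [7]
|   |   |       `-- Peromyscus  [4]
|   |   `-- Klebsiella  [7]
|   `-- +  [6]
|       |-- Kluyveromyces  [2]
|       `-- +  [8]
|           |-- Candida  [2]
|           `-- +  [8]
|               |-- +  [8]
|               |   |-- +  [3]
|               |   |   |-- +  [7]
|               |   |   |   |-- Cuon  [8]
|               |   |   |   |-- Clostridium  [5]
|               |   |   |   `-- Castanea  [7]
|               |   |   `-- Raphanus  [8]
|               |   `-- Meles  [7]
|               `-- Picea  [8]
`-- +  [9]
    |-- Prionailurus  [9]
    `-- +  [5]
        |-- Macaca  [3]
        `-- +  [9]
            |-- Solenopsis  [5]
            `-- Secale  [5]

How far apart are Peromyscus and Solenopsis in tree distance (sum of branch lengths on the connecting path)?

62

The path runs Peromyscus → … → MRCA → … → Solenopsis; the MRCA is the root of the tree.
Branch lengths along that path: 4 + 9 + 5 + 8 + 8 + 9 + 5 + 9 + 5 = 62.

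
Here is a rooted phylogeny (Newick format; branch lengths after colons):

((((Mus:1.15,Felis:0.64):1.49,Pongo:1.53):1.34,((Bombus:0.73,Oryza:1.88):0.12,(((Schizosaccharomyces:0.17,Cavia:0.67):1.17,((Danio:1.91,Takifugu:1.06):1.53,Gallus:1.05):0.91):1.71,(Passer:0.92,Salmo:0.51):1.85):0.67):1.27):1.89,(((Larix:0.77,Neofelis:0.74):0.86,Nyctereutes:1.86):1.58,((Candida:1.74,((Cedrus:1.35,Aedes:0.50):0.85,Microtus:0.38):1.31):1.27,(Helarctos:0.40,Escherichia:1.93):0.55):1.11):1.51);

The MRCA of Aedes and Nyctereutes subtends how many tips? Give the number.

The MRCA of Aedes and Nyctereutes is the node subtending (((Larix,Neofelis),Nyctereutes),((Candida,((Cedrus,Aedes),Microtus)),(Helarctos,Escherichia))).
That clade contains 9 terminal taxa: Aedes, Candida, Cedrus, Escherichia, Helarctos, Larix, Microtus, Neofelis, Nyctereutes.

9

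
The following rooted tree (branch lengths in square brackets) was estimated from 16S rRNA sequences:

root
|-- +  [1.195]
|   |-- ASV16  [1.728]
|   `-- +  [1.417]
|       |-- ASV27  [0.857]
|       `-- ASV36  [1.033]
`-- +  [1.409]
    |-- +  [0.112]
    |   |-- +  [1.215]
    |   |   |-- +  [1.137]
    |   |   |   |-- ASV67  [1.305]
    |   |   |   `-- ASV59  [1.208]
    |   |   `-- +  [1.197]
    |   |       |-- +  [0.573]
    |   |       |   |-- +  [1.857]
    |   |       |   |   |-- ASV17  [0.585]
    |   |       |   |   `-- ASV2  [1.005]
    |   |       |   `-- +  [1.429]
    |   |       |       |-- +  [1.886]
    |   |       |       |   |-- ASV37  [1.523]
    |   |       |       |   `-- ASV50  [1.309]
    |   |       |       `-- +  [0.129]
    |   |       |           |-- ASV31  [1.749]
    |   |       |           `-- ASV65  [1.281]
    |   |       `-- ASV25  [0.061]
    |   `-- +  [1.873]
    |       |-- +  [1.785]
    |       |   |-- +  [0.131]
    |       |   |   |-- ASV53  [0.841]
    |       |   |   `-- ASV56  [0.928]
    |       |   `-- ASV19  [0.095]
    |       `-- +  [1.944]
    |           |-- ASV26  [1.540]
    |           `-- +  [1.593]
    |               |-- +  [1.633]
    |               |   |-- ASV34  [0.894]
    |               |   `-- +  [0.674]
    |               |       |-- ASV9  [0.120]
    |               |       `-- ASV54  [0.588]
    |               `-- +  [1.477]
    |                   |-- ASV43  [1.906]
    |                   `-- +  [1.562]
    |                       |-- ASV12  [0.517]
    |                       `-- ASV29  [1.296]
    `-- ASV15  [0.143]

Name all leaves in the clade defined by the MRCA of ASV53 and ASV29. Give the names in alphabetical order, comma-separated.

ASV12, ASV19, ASV26, ASV29, ASV34, ASV43, ASV53, ASV54, ASV56, ASV9

Tracing ASV53: it sits inside (ASV53,ASV56).
Tracing ASV29: it sits inside (ASV12,ASV29).
The smallest clade enclosing both is (((ASV53,ASV56),ASV19),(ASV26,((ASV34,(ASV9,ASV54)),(ASV43,(ASV12,ASV29))))); the answer is its 10 terminal taxa in alphabetical order.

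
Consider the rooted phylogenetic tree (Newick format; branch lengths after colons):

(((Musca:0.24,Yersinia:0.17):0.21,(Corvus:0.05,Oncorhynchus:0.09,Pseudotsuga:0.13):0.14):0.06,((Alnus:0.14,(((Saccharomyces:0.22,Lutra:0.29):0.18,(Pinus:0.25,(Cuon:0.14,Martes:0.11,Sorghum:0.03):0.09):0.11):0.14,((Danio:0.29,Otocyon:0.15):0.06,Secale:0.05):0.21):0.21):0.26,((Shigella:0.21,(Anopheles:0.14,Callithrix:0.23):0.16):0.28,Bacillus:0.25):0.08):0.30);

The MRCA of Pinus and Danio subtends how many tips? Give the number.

9

The MRCA of Pinus and Danio is the node subtending (((Saccharomyces,Lutra),(Pinus,(Cuon,Martes,Sorghum))),((Danio,Otocyon),Secale)).
That clade contains 9 terminal taxa: Cuon, Danio, Lutra, Martes, Otocyon, Pinus, Saccharomyces, Secale, Sorghum.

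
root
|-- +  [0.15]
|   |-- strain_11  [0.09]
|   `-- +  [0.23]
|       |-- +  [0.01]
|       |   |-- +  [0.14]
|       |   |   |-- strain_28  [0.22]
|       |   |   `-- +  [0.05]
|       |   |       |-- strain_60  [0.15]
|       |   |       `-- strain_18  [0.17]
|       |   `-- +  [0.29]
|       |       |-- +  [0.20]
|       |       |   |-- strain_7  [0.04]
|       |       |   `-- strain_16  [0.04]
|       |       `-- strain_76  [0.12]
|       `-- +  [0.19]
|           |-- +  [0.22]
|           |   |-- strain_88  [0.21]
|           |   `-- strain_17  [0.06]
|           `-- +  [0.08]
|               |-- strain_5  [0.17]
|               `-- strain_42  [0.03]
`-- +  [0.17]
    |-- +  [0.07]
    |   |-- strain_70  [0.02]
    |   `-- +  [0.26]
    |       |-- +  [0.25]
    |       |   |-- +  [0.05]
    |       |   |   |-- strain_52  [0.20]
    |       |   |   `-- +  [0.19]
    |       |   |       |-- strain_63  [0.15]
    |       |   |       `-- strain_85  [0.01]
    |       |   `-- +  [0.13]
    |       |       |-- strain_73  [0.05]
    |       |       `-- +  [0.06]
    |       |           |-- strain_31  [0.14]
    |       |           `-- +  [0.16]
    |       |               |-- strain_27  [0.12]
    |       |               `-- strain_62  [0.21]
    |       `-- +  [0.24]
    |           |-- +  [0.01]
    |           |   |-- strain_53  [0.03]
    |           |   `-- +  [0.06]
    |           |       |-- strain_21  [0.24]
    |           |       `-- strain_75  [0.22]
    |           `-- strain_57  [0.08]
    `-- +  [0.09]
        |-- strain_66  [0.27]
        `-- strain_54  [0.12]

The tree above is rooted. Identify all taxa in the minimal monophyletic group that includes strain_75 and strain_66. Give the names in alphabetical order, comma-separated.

Tracing strain_75: it sits inside (strain_21,strain_75).
Tracing strain_66: it sits inside (strain_66,strain_54).
The smallest clade enclosing both is ((strain_70,(((strain_52,(strain_63,strain_85)),(strain_73,(strain_31,(strain_27,strain_62)))),((strain_53,(strain_21,strain_75)),strain_57))),(strain_66,strain_54)); the answer is its 14 terminal taxa in alphabetical order.

strain_21, strain_27, strain_31, strain_52, strain_53, strain_54, strain_57, strain_62, strain_63, strain_66, strain_70, strain_73, strain_75, strain_85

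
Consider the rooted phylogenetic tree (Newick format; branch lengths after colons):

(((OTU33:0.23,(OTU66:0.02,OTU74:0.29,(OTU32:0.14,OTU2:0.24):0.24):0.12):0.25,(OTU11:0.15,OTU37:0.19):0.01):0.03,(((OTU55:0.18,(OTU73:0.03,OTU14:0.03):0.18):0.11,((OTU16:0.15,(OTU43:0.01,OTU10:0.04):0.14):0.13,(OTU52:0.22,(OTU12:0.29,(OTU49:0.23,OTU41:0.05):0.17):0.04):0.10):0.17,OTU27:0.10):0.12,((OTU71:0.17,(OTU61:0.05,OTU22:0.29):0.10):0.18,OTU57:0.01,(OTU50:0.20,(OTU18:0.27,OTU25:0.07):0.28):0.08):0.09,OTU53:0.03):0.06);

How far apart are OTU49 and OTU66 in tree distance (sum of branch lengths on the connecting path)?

1.31

The path runs OTU49 → … → MRCA → … → OTU66; the MRCA is the root of the tree.
Branch lengths along that path: 0.23 + 0.17 + 0.04 + 0.10 + 0.17 + 0.12 + 0.06 + 0.03 + 0.25 + 0.12 + 0.02 = 1.31.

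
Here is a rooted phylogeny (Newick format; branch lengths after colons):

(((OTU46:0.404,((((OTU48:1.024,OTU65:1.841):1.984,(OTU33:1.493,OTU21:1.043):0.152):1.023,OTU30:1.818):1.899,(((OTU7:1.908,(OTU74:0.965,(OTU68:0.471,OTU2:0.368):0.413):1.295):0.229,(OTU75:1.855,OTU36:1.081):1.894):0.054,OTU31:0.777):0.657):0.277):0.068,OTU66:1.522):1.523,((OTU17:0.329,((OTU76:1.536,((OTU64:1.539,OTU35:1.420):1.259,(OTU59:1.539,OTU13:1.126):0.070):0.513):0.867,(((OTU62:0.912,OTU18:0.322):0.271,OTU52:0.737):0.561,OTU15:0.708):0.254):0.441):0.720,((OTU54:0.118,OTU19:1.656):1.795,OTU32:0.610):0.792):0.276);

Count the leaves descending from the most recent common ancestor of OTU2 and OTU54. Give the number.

The MRCA of OTU2 and OTU54 is the root, so the clade is the entire tree.
That clade contains 27 terminal taxa: OTU13, OTU15, OTU17, OTU18, OTU19, OTU2, OTU21, OTU30, OTU31, OTU32, OTU33, OTU35, OTU36, OTU46, OTU48, OTU52, OTU54, OTU59, OTU62, OTU64, OTU65, OTU66, OTU68, OTU7, OTU74, OTU75, OTU76.

27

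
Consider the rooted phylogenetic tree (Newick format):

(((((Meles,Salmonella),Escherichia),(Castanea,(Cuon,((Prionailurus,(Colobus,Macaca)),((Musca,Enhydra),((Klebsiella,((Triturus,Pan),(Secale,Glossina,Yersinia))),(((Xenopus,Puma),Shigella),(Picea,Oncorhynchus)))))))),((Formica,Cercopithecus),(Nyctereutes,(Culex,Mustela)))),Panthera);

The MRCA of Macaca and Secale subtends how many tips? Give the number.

The MRCA of Macaca and Secale is the node subtending ((Prionailurus,(Colobus,Macaca)),((Musca,Enhydra),((Klebsiella,((Triturus,Pan),(Secale,Glossina,Yersinia))),(((Xenopus,Puma),Shigella),(Picea,Oncorhynchus))))).
That clade contains 16 terminal taxa: Colobus, Enhydra, Glossina, Klebsiella, Macaca, Musca, Oncorhynchus, Pan, Picea, Prionailurus, Puma, Secale, Shigella, Triturus, Xenopus, Yersinia.

16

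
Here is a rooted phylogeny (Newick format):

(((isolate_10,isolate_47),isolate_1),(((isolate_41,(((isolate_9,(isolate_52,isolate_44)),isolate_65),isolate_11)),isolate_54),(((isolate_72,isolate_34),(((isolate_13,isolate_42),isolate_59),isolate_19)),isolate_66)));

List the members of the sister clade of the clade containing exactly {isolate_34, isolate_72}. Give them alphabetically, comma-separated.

The clade containing exactly {isolate_34, isolate_72} attaches to the tree at the node subtending ((isolate_72,isolate_34),(((isolate_13,isolate_42),isolate_59),isolate_19)).
The other lineage descending from that same node — the sister group — is (((isolate_13,isolate_42),isolate_59),isolate_19); its 4 tips in alphabetical order are the answer.

isolate_13, isolate_19, isolate_42, isolate_59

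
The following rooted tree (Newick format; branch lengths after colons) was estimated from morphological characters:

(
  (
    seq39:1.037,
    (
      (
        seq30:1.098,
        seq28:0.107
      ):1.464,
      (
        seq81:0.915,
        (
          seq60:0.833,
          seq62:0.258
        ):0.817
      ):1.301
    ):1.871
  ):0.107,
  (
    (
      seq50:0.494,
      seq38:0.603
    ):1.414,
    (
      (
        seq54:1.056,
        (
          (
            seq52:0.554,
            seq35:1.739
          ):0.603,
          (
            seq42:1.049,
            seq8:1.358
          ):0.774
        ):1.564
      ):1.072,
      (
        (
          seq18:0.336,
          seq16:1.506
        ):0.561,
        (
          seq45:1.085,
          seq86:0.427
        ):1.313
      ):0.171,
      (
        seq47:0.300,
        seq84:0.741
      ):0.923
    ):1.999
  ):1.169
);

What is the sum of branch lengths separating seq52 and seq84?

5.457

The path runs seq52 → … → MRCA → … → seq84; the MRCA is the node subtending ((seq54,((seq52,seq35),(seq42,seq8))),((seq18,seq16),(seq45,seq86)),(seq47,seq84)).
Branch lengths along that path: 0.554 + 0.603 + 1.564 + 1.072 + 0.923 + 0.741 = 5.457.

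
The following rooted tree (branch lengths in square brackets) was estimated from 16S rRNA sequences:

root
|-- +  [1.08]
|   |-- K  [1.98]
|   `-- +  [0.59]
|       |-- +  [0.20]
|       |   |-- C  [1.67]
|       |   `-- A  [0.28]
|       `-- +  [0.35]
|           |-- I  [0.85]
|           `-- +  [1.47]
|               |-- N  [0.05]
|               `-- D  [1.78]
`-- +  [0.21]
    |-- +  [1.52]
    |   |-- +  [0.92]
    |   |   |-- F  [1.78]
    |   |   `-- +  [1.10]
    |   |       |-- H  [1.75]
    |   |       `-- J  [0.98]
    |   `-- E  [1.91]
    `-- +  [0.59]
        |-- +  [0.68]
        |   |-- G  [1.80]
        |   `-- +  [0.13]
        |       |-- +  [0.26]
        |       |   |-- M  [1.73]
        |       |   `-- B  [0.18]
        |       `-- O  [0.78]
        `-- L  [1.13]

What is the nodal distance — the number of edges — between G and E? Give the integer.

The MRCA of G and E is the node subtending (((F,(H,J)),E),((G,((M,B),O)),L)).
From G up to that node: 3 branches. From E up to the same node: 2 branches. Total: 3 + 2 = 5.

5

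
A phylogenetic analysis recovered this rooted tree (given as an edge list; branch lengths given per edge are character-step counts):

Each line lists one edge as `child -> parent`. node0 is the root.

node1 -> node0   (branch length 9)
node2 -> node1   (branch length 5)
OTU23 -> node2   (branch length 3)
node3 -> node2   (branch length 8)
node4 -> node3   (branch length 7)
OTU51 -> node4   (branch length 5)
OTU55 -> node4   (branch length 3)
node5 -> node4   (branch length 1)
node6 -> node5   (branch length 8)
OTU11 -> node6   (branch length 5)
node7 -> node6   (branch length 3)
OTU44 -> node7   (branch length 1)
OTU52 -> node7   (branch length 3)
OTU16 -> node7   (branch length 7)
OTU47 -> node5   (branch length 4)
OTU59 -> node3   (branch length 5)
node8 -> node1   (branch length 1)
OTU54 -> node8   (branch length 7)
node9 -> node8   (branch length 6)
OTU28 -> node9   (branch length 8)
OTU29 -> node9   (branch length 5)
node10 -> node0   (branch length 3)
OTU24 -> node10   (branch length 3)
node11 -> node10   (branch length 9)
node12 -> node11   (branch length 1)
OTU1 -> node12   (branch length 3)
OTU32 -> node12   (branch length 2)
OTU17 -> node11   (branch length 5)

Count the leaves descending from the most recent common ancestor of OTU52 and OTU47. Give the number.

5

The MRCA of OTU52 and OTU47 is the node subtending ((OTU11,(OTU44,OTU52,OTU16)),OTU47).
That clade contains 5 terminal taxa: OTU11, OTU16, OTU44, OTU47, OTU52.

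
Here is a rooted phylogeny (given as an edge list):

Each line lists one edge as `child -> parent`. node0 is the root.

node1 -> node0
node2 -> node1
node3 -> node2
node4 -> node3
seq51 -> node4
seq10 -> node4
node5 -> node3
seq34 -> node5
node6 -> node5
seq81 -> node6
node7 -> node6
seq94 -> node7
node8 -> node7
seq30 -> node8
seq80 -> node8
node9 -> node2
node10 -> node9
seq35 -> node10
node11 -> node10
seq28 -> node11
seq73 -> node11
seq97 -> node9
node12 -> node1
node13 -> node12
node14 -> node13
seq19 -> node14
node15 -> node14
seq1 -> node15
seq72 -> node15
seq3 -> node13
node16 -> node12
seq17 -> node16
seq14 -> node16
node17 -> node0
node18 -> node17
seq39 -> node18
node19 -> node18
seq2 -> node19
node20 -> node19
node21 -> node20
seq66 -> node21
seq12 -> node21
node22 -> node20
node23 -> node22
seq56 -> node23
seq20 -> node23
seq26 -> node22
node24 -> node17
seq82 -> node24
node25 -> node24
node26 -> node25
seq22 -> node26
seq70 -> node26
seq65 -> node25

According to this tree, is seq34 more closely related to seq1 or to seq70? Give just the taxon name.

seq1

The MRCA of seq34 and seq1 subtends ((((seq51,seq10),(seq34,(seq81,(seq94,(seq30,seq80))))),((seq35,(seq28,seq73)),seq97)),(((seq19,(seq1,seq72)),seq3),(seq17,seq14))) (17 taxa).
The MRCA of seq34 and seq70 is the root, subtending the entire tree (28 taxa).
The first is nested inside the second, so seq34 shares a more recent common ancestor with seq1.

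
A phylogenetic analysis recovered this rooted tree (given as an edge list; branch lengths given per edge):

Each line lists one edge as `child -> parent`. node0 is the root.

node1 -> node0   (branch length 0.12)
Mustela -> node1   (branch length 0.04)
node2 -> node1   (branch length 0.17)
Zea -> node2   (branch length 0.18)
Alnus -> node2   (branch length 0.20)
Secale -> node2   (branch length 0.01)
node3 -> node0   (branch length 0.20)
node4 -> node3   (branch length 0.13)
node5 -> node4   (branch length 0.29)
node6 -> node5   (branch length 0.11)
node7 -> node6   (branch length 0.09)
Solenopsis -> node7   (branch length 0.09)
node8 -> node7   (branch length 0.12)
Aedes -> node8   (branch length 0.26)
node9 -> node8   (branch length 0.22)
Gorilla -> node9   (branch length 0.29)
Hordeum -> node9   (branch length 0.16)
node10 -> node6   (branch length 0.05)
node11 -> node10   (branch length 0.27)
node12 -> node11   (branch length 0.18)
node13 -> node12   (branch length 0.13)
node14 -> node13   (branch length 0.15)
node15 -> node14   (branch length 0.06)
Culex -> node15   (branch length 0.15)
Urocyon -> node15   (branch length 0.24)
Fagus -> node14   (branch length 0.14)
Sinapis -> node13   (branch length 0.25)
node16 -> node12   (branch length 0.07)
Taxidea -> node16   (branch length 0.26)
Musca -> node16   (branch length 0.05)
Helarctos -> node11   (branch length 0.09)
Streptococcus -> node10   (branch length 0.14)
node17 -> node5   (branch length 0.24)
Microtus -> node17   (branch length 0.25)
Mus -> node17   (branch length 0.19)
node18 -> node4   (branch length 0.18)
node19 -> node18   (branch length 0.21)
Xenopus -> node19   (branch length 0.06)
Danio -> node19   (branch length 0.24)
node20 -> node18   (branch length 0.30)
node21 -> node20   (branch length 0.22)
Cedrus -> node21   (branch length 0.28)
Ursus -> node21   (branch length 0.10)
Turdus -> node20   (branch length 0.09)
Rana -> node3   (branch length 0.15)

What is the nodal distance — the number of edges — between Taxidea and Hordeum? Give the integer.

9

The MRCA of Taxidea and Hordeum is the node subtending ((Solenopsis,(Aedes,(Gorilla,Hordeum))),((((((Culex,Urocyon),Fagus),Sinapis),(Taxidea,Musca)),Helarctos),Streptococcus)).
From Taxidea up to that node: 5 branches. From Hordeum up to the same node: 4 branches. Total: 5 + 4 = 9.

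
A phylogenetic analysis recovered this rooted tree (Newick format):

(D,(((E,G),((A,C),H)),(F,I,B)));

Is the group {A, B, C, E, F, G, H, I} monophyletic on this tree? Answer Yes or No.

Yes

The most recent common ancestor of these taxa subtends (((E,G),((A,C),H)),(F,I,B)).
That clade has exactly 8 tips — every listed taxon and nothing else — so the group is monophyletic.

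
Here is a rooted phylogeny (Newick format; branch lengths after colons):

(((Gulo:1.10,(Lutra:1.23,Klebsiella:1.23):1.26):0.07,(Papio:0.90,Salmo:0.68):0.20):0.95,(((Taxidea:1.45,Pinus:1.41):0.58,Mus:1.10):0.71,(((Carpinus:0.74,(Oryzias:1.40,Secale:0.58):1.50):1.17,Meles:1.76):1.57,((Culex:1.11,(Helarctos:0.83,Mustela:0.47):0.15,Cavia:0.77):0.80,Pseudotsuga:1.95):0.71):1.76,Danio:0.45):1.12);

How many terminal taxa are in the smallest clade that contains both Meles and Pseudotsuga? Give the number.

9

The MRCA of Meles and Pseudotsuga is the node subtending (((Carpinus,(Oryzias,Secale)),Meles),((Culex,(Helarctos,Mustela),Cavia),Pseudotsuga)).
That clade contains 9 terminal taxa: Carpinus, Cavia, Culex, Helarctos, Meles, Mustela, Oryzias, Pseudotsuga, Secale.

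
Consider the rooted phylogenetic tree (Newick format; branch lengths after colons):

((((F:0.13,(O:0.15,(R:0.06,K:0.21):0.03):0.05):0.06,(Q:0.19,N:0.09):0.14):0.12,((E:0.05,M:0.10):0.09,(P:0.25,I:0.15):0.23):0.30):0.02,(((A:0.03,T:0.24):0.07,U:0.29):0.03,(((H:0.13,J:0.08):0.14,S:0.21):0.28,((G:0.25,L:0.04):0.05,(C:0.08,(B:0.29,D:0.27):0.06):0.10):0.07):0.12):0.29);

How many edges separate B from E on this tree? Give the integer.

The MRCA of B and E is the root of the tree.
From B up to that node: 6 branches. From E up to the same node: 4 branches. Total: 6 + 4 = 10.

10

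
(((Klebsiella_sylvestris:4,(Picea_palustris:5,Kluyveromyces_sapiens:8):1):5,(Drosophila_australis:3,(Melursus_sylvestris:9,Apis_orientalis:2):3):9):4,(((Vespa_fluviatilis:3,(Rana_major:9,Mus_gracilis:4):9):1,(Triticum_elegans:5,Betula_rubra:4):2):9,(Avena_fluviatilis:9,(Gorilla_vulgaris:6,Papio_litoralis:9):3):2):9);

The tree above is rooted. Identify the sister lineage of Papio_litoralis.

Papio_litoralis attaches to the tree at the node subtending (Gorilla_vulgaris,Papio_litoralis).
The other lineage descending from that same node — the sister group — is the single tip Gorilla_vulgaris.

Gorilla_vulgaris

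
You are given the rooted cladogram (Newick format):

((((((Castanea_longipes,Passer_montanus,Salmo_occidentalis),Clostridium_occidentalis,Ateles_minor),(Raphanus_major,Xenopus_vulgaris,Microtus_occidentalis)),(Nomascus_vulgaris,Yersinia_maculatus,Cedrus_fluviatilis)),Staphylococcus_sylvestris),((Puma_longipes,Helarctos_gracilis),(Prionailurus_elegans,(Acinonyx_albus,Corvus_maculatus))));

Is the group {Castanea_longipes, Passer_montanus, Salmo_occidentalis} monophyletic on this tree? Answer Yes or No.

The most recent common ancestor of these taxa subtends (Castanea_longipes,Passer_montanus,Salmo_occidentalis).
That clade has exactly 3 tips — every listed taxon and nothing else — so the group is monophyletic.

Yes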